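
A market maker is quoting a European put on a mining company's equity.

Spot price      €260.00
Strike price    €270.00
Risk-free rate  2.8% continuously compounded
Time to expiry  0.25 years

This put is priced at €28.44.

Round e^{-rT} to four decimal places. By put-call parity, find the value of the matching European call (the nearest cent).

e^(−rT) = e^(−0.028·0.25) = 0.9930
Put-call parity: C − P = S − K·e^(−rT) = 260 − 270·0.9930 = 260 − 268.1100 = -8.1100
C = P + (C − P) = 28.44 + (-8.1100) = 20.3300

€20.33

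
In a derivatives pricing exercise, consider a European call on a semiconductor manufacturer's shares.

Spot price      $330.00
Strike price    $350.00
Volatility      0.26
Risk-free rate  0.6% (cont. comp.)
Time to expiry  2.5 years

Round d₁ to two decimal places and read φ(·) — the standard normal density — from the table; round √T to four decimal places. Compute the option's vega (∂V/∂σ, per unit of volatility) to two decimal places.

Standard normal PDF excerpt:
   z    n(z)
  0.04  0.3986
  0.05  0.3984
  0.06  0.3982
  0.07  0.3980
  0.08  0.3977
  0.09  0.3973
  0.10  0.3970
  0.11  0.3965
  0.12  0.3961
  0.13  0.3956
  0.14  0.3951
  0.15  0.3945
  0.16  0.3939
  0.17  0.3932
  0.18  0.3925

σ√T = 0.26·√2.5 = 0.4111
d₁ = [ln(330/350) + (0.006 + 0.26²/2)·2.5] / 0.4111 = [-0.0588 + 0.0995] / 0.4111 = 0.0989 ⇒ 0.10
√T = √2.5 = 1.5811
φ(d₁) = φ(0.10) = 0.3970
vega = S·φ(d₁)·√T = 330·0.3970·1.5811 = 207.1399
(Vega is the same for a European call and put with the same parameters.)

207.14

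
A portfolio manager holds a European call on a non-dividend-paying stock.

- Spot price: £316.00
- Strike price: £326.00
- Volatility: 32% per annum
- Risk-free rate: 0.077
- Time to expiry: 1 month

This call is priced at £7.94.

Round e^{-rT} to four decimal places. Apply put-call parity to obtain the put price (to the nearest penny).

e^(−rT) = e^(−0.077·0.08333) = 0.9936
Put-call parity: C − P = S − K·e^(−rT) = 316 − 326·0.9936 = 316 − 323.9136 = -7.9136
P = C − (C − P) = 7.94 − (-7.9136) = 15.8536

£15.85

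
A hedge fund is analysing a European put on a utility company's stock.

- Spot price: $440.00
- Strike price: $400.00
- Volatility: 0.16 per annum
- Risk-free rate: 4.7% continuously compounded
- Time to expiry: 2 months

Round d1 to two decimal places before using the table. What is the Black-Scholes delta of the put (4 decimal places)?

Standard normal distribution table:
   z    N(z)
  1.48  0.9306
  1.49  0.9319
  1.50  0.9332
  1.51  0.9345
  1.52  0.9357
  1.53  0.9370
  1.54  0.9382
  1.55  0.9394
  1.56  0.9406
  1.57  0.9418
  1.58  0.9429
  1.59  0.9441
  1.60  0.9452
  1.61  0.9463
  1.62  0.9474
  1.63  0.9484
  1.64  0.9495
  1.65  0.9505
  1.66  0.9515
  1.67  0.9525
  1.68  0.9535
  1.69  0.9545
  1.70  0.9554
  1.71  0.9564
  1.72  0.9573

-0.0537

σ√T = 0.16 × 0.4082 = 0.0653
d₁ = [ln(440/400) + (0.047 + ½·0.16²)·0.1667] / (σ√T) = (0.0953 + 0.0100) / 0.0653 = 1.6117 → 1.61
N(d₁) = N(1.61) = 0.9463
Δ_put = N(d₁) − 1 = 0.9463 − 1 = -0.0537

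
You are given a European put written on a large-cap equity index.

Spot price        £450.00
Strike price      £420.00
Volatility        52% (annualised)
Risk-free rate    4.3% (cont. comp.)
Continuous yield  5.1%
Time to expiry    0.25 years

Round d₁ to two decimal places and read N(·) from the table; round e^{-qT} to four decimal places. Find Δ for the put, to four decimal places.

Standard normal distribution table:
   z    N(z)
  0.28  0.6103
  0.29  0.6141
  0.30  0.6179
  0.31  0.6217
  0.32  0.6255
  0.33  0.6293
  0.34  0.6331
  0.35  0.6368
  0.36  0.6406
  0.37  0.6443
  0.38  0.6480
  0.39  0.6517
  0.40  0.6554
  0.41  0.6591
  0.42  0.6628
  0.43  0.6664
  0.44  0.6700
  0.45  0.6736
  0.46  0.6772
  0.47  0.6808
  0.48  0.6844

σ√T = 0.52 × 0.5000 = 0.2600
d₁ = [ln(450/420) + (0.043 − 0.051 + ½·0.52²)·0.25] / (σ√T) = (0.0690 + 0.0318) / 0.2600 = 0.3877 ⇒ 0.39
N(d₁) = N(0.39) = 0.6517
Δ_put = e^(−qT)·(N(d₁) − 1) = 0.9873·(0.6517 − 1) = -0.3439

-0.3439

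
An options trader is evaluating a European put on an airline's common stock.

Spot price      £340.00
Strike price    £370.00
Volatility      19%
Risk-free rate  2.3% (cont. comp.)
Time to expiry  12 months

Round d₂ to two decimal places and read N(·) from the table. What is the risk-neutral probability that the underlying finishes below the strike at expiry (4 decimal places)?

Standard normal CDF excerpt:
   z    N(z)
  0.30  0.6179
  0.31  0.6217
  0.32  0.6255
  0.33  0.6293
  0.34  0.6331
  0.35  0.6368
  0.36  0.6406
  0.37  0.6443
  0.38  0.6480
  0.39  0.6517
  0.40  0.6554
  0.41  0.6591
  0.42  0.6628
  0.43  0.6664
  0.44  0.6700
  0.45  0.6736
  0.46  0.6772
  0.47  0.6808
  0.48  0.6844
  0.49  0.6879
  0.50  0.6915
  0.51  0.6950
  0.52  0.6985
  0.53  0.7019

T = 1;  σ√T = 0.1900
d₁ = [ln(340/370) + (0.023 + ½·0.19²)·1] / (σ√T) = (-0.0846 + 0.0411) / 0.1900 = -0.2290 ≈ -0.23
d₂ = -0.2290 − 0.1900 = -0.4190 ≈ -0.42
Pr(exercise) under Q = N(−d₂) = N(0.42) = 0.6628

0.6628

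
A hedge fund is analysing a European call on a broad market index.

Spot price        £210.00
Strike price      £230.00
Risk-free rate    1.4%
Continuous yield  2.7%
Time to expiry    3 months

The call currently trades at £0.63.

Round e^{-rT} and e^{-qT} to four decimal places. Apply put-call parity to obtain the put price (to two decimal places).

£21.23

e^(−qT) = e^(−0.027·0.25) = 0.9933;  e^(−rT) = e^(−0.014·0.25) = 0.9965
Put-call parity: C − P = S·e^(−qT) − K·e^(−rT) = 210·0.9933 − 230·0.9965 = 208.5930 − 229.1950 = -20.6020
P = C − (C − P) = 0.63 − (-20.6020) = 21.2320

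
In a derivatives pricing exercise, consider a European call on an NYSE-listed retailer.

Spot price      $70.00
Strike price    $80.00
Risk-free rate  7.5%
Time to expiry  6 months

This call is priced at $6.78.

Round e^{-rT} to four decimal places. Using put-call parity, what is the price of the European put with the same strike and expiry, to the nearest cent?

$13.84

exp(−rT) = exp(−0.075·0.5) = 0.9632
Put-call parity: C − P = S − K·e^(−rT) = 70 − 80·0.9632 = 70 − 77.0560 = -7.0560
P = C − (C − P) = 6.78 − (-7.0560) = 13.8360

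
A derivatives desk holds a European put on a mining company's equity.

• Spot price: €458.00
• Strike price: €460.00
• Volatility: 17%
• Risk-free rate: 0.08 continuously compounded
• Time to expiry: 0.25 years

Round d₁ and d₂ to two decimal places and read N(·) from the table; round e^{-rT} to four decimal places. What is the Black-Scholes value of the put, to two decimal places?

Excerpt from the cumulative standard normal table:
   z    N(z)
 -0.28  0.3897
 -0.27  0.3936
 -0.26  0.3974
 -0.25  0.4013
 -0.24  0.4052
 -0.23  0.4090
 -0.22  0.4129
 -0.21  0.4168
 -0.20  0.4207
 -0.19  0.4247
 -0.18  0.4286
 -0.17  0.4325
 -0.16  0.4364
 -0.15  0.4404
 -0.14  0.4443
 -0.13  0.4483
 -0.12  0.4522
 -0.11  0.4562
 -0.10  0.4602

€13.01

T = 0.25;  σ√T = 0.0850
d₁ = [ln(458/460) + (0.08 + 0.17²/2)·0.25] / 0.0850 = [-0.0044 + 0.0236] / 0.0850 = 0.2265 which rounds to 0.23
d₂ = d₁ − σ√T = 0.2265 − 0.0850 = 0.1415 which rounds to 0.14
e^(−rT) = e^(−0.08·0.25) = 0.9802
P = 460·0.9802·N(-0.14) − 458·N(-0.23) = 460·0.9802·0.4443 − 458·0.4090 = 200.3313 − 187.3220 = 13.0093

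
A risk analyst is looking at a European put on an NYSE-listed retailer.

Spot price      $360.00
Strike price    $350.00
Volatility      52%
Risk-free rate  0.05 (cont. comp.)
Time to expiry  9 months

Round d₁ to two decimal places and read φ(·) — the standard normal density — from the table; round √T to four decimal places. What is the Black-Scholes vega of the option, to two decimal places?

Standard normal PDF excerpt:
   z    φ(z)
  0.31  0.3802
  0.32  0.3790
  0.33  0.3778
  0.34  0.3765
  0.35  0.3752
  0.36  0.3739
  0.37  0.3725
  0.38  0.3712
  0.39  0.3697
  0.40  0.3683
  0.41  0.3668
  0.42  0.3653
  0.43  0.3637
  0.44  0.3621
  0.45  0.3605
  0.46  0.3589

σ√T = 0.52 × 0.8660 = 0.4503
d₁ = [ln(360/350) + (0.05 + 0.52²/2)·0.75] / 0.4503 = [0.0282 + 0.1389] / 0.4503 = 0.3710 → 0.37
√T = √0.75 = 0.8660
φ(d₁) = φ(0.37) = 0.3725
vega = S·φ(d₁)·√T = 360·0.3725·0.8660 = 116.1306

116.13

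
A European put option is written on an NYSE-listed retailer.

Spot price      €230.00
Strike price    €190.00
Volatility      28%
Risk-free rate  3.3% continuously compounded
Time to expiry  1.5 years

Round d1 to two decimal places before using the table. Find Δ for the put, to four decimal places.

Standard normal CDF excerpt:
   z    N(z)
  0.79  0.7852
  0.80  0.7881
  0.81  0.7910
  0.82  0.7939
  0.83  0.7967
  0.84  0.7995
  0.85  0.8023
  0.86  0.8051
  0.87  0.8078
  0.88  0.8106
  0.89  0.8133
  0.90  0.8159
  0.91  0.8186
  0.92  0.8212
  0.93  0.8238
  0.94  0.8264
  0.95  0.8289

T = 1.5;  σ√T = 0.3429
d₁ = [ln(230/190) + (0.033 + ½·0.28²)·1.5] / (σ√T) = (0.1911 + 0.1083) / 0.3429 = 0.8729 which rounds to 0.87
N(d₁) = N(0.87) = 0.8078
Δ_put = N(d₁) − 1 = 0.8078 − 1 = -0.1922

-0.1922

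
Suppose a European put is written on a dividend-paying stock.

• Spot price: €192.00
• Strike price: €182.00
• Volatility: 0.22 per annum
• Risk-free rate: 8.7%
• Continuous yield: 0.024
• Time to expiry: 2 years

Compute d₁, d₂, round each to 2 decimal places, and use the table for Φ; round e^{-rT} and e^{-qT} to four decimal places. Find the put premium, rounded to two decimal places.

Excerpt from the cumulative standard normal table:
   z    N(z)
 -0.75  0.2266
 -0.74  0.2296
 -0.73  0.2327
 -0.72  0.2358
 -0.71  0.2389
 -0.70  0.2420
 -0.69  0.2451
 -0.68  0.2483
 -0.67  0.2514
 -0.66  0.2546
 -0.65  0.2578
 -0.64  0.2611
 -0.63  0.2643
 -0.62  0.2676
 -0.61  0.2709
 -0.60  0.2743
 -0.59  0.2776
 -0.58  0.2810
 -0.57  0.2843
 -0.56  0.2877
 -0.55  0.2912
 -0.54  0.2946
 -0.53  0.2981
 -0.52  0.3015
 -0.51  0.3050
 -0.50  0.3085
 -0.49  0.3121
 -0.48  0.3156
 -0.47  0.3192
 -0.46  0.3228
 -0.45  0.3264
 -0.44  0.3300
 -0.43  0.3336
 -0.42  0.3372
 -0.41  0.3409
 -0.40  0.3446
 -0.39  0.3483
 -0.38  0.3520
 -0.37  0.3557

σ√T = 0.22·√2 = 0.3111
d₁ = [ln(192/182) + (0.087 − 0.024 + 0.22²/2)·2] / 0.3111 = [0.0535 + 0.1744] / 0.3111 = 0.7325 ≈ 0.73
d₂ = d₁ − σ√T = 0.7325 − 0.3111 = 0.4213 ≈ 0.42
e^(−qT) = e^(−0.024·2) = 0.9531;  e^(−rT) = e^(−0.087·2) = 0.8403
P = 182·0.8403·N(-0.42) − 192·0.9531·N(-0.73) = 182·0.8403·0.3372 − 192·0.9531·0.2327 = 51.5695 − 42.5830 = 8.9866

€8.99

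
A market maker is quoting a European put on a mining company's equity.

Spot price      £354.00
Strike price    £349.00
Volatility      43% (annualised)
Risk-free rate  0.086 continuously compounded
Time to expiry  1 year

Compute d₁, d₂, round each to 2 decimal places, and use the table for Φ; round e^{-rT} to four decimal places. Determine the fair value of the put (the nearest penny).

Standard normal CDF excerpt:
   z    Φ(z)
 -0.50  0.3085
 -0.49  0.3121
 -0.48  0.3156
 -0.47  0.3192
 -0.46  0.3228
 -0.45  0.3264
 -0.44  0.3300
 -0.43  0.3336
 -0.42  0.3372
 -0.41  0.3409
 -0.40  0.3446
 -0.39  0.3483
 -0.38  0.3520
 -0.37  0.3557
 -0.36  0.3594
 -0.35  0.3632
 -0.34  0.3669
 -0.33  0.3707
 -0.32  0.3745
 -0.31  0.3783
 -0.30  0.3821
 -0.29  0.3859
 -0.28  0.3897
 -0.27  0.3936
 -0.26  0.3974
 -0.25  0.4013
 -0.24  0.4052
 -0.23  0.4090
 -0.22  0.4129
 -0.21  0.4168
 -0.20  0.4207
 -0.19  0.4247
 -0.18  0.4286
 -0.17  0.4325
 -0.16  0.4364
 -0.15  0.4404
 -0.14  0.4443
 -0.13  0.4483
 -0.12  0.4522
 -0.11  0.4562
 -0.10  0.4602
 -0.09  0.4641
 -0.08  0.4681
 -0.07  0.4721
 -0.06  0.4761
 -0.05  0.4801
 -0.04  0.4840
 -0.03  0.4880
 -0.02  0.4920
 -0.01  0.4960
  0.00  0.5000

σ√T = 0.43 × 1.0000 = 0.4300
ln(S/K) + (r + σ²/2)T = ln(354/349) + (0.086 + 0.43²/2)·1 = 0.0142 + 0.1784 = 0.1927
d₁ = 0.1927 / 0.4300 = 0.4481 ⇒ 0.45
d₂ = d₁ − σ√T = 0.4481 − 0.4300 = 0.0181 ⇒ 0.02
exp(−rT) = exp(−0.086·1) = 0.9176
N(−d₂) = N(-0.02) = 0.4920;  N(−d₁) = N(-0.45) = 0.3264
P = 349·0.9176·0.4920 − 354·0.3264 = 157.5593 − 115.5456 = 42.0137

£42.01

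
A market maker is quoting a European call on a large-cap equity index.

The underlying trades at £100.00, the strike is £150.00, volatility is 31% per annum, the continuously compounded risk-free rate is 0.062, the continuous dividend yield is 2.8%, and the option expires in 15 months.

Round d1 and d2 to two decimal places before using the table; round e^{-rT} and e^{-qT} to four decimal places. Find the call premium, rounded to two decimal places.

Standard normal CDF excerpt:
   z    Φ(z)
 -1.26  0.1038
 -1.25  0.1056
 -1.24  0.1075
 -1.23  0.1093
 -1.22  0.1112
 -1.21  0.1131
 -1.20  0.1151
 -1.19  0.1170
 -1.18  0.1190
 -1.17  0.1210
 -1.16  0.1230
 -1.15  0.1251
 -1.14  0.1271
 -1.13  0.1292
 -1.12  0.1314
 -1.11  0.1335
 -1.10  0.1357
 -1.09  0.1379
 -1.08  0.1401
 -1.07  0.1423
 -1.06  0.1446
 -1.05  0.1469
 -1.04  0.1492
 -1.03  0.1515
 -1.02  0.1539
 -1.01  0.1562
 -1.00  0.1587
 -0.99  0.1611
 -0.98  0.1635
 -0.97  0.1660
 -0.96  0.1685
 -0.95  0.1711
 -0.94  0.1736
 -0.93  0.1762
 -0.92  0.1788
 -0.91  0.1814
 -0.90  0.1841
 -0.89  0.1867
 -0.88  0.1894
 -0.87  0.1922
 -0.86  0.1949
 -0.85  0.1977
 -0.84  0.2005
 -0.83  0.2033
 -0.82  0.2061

£3.12

σ√T = 0.31·√1.25 = 0.3466
ln(S/K) + (r − q + σ²/2)T = ln(100/150) + (0.062 − 0.028 + 0.31²/2)·1.25 = -0.4055 + 0.1026 = -0.3029
d₁ = -0.3029 / 0.3466 = -0.8739 → -0.87
d₂ = d₁ − σ√T = -0.8739 − 0.3466 = -1.2205 → -1.22
exp(−qT) = exp(−0.028·1.25) = 0.9656;  exp(−rT) = exp(−0.062·1.25) = 0.9254
N(d₁) = N(-0.87) = 0.1922;  N(d₂) = N(-1.22) = 0.1112
C = 100·0.9656·0.1922 − 150·0.9254·0.1112 = 18.5588 − 15.4357 = 3.1232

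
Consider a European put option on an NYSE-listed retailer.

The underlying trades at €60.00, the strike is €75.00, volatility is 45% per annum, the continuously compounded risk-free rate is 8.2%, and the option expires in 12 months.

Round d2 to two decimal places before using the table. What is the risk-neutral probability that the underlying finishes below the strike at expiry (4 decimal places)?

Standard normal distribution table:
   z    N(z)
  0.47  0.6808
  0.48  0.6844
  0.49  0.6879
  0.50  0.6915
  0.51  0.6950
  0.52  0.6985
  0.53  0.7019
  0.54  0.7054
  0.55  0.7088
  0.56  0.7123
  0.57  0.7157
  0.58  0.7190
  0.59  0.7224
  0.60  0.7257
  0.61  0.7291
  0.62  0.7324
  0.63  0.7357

0.7054

σ√T = 0.45·√1 = 0.4500
d₁ = [ln(60/75) + (0.082 + 0.45²/2)·1] / 0.4500 = [-0.2231 + 0.1833] / 0.4500 = -0.0887 ≈ -0.09
d₂ = d₁ − σ√T = -0.0887 − 0.4500 = -0.5387 ≈ -0.54
Pr(exercise) under Q = N(−d₂) = N(0.54) = 0.7054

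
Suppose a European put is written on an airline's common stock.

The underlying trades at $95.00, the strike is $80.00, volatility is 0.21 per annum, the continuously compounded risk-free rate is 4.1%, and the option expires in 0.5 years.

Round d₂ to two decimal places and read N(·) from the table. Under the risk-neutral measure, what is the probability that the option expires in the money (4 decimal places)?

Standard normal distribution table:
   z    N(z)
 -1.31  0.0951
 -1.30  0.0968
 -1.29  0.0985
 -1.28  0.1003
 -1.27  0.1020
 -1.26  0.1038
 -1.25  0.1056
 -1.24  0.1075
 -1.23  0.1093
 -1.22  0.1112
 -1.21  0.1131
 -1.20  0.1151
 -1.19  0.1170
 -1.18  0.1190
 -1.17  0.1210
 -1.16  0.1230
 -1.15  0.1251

σ√T = 0.21·√0.5 = 0.1485
d₁ = [ln(95/80) + (0.041 + ½·0.21²)·0.5] / (σ√T) = (0.1719 + 0.0315) / 0.1485 = 1.3696 which rounds to 1.37
d₂ = 1.3696 − 0.1485 = 1.2211 which rounds to 1.22
Risk-neutral Pr[S_T < K] = N(−d₂) = N(-1.22) = 0.1112

0.1112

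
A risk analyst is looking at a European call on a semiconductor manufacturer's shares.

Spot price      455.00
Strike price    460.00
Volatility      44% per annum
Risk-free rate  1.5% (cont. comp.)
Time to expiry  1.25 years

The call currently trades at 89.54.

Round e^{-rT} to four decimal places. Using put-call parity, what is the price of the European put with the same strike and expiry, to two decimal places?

e^(−rT) = e^(−0.015·1.25) = 0.9814
Put-call parity: C − P = S − K·e^(−rT) = 455 − 460·0.9814 = 455 − 451.4440 = 3.5560
P = C − (C − P) = 89.54 − (3.5560) = 85.9840

85.98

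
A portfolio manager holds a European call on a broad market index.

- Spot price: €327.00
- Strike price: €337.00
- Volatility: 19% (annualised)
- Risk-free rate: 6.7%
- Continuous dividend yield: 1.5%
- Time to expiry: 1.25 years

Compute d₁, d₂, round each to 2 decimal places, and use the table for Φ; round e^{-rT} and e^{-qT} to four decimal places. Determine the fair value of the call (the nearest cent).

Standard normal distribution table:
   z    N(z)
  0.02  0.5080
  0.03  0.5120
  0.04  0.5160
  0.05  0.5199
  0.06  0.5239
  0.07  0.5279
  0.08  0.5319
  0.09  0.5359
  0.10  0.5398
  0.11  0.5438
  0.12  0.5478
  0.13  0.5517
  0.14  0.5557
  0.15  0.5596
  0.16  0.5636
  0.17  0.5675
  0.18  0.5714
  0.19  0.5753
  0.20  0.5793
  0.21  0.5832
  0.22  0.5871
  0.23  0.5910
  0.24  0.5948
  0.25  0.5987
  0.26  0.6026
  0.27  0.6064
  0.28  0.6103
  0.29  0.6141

€32.23

σ√T = 0.19·√1.25 = 0.2124
ln(S/K) + (r − q + σ²/2)T = ln(327/337) + (0.067 − 0.015 + 0.19²/2)·1.25 = -0.0301 + 0.0876 = 0.0574
d₁ = 0.0574 / 0.2124 = 0.2704 ≈ 0.27
d₂ = d₁ − σ√T = 0.2704 − 0.2124 = 0.0580 ≈ 0.06
exp(−qT) = exp(−0.015·1.25) = 0.9814;  exp(−rT) = exp(−0.067·1.25) = 0.9197
N(d₁) = N(0.27) = 0.6064;  N(d₂) = N(0.06) = 0.5239
C = 327·0.9814·0.6064 − 337·0.9197·0.5239 = 194.6046 − 162.3770 = 32.2276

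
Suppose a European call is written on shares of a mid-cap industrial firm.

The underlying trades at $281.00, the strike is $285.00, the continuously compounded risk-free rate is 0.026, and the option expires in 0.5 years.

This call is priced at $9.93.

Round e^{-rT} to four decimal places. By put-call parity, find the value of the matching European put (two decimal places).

e^(−rT) = e^(−0.026·0.5) = 0.9871
Put-call parity: C − P = S − K·e^(−rT) = 281 − 285·0.9871 = 281 − 281.3235 = -0.3235
P = C − (C − P) = 9.93 − (-0.3235) = 10.2535

$10.25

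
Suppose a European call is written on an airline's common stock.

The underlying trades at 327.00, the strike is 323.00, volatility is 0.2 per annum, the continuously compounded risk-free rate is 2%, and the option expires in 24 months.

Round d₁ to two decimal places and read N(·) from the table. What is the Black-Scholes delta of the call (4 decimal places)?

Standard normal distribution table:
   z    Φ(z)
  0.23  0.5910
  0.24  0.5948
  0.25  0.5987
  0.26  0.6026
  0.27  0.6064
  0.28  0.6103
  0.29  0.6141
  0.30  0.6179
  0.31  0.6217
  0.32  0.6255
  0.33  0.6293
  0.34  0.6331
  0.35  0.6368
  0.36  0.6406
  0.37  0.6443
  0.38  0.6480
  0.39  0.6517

0.6293

σ√T = 0.2 × 1.4142 = 0.2828
ln(S/K) + (r + σ²/2)T = ln(327/323) + (0.02 + 0.2²/2)·2 = 0.0123 + 0.0800 = 0.0923
d₁ = 0.0923 / 0.2828 = 0.3264 which rounds to 0.33
N(d₁) = N(0.33) = 0.6293
Δ_call = N(d₁) = 0.6293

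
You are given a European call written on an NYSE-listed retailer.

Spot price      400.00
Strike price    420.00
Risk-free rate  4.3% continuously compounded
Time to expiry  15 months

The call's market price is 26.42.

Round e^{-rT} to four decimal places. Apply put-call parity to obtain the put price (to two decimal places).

exp(−rT) = exp(−0.043·1.25) = 0.9477
Put-call parity: C − P = S − K·e^(−rT) = 400 − 420·0.9477 = 400 − 398.0340 = 1.9660
P = C − (C − P) = 26.42 − (1.9660) = 24.4540

24.45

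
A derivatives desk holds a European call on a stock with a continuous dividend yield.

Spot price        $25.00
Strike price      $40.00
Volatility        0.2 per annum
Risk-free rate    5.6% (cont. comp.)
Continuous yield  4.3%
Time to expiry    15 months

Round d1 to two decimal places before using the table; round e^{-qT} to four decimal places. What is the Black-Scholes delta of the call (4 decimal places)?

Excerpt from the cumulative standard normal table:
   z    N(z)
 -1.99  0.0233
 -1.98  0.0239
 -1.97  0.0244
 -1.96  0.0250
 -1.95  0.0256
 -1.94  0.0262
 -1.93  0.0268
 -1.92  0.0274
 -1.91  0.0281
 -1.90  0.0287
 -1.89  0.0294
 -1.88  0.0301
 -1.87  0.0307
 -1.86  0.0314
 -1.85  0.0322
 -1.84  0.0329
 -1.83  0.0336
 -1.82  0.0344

σ√T = 0.2·√1.25 = 0.2236
ln(S/K) + (r − q + σ²/2)T = ln(25/40) + (0.056 − 0.043 + 0.2²/2)·1.25 = -0.4700 + 0.0413 = -0.4288
d₁ = -0.4288 / 0.2236 = -1.9174 ⇒ -1.92
N(d₁) = N(-1.92) = 0.0274
Δ_call = exp(−qT)·N(d₁) = 0.9477·0.0274 = 0.0260

0.0260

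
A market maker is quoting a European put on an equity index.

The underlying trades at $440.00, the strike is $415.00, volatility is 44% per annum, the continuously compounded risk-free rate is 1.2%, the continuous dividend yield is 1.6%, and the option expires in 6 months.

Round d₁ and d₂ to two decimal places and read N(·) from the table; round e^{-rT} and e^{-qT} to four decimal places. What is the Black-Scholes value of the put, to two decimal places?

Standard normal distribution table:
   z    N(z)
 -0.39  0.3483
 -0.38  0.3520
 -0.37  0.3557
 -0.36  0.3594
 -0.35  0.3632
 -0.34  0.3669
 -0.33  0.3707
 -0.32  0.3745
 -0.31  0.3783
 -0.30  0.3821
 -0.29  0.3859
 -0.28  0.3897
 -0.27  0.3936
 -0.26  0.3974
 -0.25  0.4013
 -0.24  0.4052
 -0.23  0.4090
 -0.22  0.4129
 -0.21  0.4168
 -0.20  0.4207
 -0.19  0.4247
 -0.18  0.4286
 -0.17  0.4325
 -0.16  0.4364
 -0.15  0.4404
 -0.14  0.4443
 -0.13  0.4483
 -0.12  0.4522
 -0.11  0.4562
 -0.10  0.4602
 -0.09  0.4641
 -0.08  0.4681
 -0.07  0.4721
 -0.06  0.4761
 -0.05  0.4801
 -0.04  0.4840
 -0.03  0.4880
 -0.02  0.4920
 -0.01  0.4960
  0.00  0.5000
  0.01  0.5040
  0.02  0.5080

$41.16

σ√T = 0.44·√0.5 = 0.3111
d₁ = [ln(440/415) + (0.012 − 0.016 + 0.44²/2)·0.5] / 0.3111 = [0.0585 + 0.0464] / 0.3111 = 0.3371 which rounds to 0.34
d₂ = d₁ − σ√T = 0.3371 − 0.3111 = 0.0260 which rounds to 0.03
exp(−qT) = exp(−0.016·0.5) = 0.9920;  exp(−rT) = exp(−0.012·0.5) = 0.9940
P = 415·0.9940·N(-0.03) − 440·0.9920·N(-0.34) = 415·0.9940·0.4880 − 440·0.9920·0.3669 = 201.3049 − 160.1445 = 41.1604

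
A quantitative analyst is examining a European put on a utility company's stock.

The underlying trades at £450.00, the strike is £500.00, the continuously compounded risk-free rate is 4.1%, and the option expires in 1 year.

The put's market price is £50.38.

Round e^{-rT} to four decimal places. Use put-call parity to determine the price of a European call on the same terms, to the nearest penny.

£20.48

exp(−rT) = exp(−0.041·1) = 0.9598
Put-call parity: C − P = S − K·e^(−rT) = 450 − 500·0.9598 = 450 − 479.9000 = -29.9000
C = P + (C − P) = 50.38 + (-29.9000) = 20.4800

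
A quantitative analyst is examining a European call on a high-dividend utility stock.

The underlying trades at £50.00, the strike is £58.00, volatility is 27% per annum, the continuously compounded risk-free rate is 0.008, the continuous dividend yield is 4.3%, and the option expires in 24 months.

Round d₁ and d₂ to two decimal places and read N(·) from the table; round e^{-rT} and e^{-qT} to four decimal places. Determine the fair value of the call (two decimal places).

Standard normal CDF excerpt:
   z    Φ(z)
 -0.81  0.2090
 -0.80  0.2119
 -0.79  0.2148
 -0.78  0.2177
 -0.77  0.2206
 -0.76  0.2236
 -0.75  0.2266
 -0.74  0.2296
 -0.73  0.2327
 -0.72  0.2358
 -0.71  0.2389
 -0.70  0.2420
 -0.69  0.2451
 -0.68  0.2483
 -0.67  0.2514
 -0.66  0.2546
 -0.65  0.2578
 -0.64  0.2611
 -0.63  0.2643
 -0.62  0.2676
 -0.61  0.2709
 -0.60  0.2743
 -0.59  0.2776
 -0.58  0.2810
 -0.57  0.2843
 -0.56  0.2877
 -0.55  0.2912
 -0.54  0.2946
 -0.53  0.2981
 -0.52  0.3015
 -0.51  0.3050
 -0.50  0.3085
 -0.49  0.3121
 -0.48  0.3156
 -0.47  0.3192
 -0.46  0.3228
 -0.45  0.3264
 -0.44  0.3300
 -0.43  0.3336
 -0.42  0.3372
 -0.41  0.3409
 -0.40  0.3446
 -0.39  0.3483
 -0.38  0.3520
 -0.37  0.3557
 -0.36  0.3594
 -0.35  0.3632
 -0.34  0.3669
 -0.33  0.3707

T = 2;  σ√T = 0.3818
ln(S/K) + (r − q + σ²/2)T = ln(50/58) + (0.008 − 0.043 + 0.27²/2)·2 = -0.1484 + 0.0029 = -0.1455
d₁ = -0.1455 / 0.3818 = -0.3811 → -0.38
d₂ = d₁ − σ√T = -0.3811 − 0.3818 = -0.7629 → -0.76
exp(−qT) = exp(−0.043·2) = 0.9176;  exp(−rT) = exp(−0.008·2) = 0.9841
C = 50·0.9176·N(-0.38) − 58·0.9841·N(-0.76) = 50·0.9176·0.3520 − 58·0.9841·0.2236 = 16.1498 − 12.7626 = 3.3872

£3.39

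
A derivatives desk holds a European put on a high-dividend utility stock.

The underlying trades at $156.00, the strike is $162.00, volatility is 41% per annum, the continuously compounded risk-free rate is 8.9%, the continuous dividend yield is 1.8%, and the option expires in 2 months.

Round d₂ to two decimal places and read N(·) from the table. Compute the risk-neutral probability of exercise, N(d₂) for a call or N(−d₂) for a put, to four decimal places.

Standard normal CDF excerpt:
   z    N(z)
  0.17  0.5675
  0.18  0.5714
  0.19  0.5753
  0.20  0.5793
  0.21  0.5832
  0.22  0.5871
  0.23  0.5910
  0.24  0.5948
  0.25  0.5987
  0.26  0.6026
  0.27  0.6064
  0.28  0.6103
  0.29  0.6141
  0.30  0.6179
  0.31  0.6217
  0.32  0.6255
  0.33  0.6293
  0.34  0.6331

σ√T = 0.41 × 0.4082 = 0.1674
d₁ = [ln(156/162) + (0.089 − 0.018 + ½·0.41²)·0.1667] / (σ√T) = (-0.0377 + 0.0258) / 0.1674 = -0.0711 which rounds to -0.07
d₂ = -0.0711 − 0.1674 = -0.2385 which rounds to -0.24
Pr(exercise) under Q = N(−d₂) = N(0.24) = 0.5948

0.5948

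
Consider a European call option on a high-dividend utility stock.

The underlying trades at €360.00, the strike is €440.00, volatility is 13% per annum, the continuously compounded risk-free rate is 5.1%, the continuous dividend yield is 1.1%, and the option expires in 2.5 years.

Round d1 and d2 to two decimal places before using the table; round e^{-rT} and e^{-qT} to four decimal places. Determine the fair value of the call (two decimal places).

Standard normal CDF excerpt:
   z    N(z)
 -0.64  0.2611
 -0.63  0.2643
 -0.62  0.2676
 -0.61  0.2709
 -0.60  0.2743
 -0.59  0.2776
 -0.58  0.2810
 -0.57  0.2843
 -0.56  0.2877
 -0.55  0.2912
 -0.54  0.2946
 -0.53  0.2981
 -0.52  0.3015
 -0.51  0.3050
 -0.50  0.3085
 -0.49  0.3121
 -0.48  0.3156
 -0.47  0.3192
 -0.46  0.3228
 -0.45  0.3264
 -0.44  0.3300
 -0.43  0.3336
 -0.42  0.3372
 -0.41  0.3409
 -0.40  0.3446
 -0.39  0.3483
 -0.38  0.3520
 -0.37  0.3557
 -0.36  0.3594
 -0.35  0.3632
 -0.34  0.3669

€14.47

T = 2.5;  σ√T = 0.2055
ln(S/K) + (r − q + σ²/2)T = ln(360/440) + (0.051 − 0.011 + 0.13²/2)·2.5 = -0.2007 + 0.1211 = -0.0795
d₁ = -0.0795 / 0.2055 = -0.3870 ≈ -0.39
d₂ = d₁ − σ√T = -0.3870 − 0.2055 = -0.5925 ≈ -0.59
exp(−qT) = exp(−0.011·2.5) = 0.9729;  exp(−rT) = exp(−0.051·2.5) = 0.8803
N(d₁) = N(-0.39) = 0.3483;  N(d₂) = N(-0.59) = 0.2776
C = 360·0.9729·0.3483 − 440·0.8803·0.2776 = 121.9900 − 107.5234 = 14.4666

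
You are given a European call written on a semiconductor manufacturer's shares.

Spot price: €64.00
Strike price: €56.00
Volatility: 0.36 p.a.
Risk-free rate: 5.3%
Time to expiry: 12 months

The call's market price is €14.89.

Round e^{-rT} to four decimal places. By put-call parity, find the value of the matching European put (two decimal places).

exp(−rT) = exp(−0.053·1) = 0.9484
Put-call parity: C − P = S − K·e^(−rT) = 64 − 56·0.9484 = 64 − 53.1104 = 10.8896
P = C − (C − P) = 14.89 − (10.8896) = 4.0004

€4.00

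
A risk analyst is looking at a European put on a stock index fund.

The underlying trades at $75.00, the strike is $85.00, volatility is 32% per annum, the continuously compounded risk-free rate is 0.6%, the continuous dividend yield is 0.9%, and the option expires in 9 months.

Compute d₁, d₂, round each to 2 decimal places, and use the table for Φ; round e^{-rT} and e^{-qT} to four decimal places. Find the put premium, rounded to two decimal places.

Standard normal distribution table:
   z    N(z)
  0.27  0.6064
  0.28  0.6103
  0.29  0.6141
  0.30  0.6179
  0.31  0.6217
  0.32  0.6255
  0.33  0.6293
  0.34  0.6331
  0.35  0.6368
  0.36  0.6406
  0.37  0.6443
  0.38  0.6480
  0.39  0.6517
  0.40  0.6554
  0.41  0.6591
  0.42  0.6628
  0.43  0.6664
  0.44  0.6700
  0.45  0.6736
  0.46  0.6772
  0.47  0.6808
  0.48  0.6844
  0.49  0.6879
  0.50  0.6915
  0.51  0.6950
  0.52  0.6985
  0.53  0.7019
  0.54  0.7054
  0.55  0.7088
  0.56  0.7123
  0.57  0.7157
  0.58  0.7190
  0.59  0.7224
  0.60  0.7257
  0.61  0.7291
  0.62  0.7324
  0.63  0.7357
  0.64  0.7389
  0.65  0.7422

σ√T = 0.32·√0.75 = 0.2771
d₁ = [ln(75/85) + (0.006 − 0.009 + 0.32²/2)·0.75] / 0.2771 = [-0.1252 + 0.0362] / 0.2771 = -0.3212 → -0.32
d₂ = d₁ − σ√T = -0.3212 − 0.2771 = -0.5983 → -0.60
e^(−qT) = e^(−0.009·0.75) = 0.9933;  e^(−rT) = e^(−0.006·0.75) = 0.9955
N(−d₂) = N(0.60) = 0.7257;  N(−d₁) = N(0.32) = 0.6255
P = 85·0.9955·0.7257 − 75·0.9933·0.6255 = 61.4069 − 46.5982 = 14.8087

$14.81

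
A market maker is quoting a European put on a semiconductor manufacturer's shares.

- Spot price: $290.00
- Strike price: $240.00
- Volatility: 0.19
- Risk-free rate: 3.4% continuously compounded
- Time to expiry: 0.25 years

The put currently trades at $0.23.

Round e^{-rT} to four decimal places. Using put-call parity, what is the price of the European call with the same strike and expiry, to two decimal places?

e^(−rT) = e^(−0.034·0.25) = 0.9915
Put-call parity: C − P = S − K·e^(−rT) = 290 − 240·0.9915 = 290 − 237.9600 = 52.0400
C = P + (C − P) = 0.23 + (52.0400) = 52.2700

$52.27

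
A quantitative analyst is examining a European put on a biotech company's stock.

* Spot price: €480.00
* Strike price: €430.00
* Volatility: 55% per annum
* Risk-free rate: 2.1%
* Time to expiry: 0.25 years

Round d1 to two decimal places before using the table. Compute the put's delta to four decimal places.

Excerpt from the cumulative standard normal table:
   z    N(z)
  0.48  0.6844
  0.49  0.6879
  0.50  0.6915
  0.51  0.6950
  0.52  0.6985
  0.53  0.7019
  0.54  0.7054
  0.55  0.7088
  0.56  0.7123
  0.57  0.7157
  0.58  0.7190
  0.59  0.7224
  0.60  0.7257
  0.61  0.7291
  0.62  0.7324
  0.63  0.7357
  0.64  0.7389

-0.2877

σ√T = 0.55 × 0.5000 = 0.2750
d₁ = [ln(480/430) + (0.021 + 0.55²/2)·0.25] / 0.2750 = [0.1100 + 0.0431] / 0.2750 = 0.5566 → 0.56
N(d₁) = N(0.56) = 0.7123
Δ_put = N(d₁) − 1 = 0.7123 − 1 = -0.2877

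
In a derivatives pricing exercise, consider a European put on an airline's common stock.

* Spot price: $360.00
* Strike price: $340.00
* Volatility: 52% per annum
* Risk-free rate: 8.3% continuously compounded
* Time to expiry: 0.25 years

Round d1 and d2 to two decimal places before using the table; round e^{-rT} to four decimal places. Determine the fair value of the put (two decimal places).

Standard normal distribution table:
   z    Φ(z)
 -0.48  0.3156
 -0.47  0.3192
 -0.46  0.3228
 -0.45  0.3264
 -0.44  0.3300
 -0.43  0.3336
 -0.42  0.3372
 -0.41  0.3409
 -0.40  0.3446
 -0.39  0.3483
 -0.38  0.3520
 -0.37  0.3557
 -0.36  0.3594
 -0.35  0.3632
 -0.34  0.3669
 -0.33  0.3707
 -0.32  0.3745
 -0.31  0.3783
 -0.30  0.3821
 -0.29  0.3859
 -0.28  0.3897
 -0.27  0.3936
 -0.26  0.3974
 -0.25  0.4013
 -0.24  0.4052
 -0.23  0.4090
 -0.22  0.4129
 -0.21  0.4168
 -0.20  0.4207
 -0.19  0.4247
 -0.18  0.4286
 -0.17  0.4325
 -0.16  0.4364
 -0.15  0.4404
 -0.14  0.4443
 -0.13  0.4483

$23.94

σ√T = 0.52 × 0.5000 = 0.2600
ln(S/K) + (r + σ²/2)T = ln(360/340) + (0.083 + 0.52²/2)·0.25 = 0.0572 + 0.0546 = 0.1117
d₁ = 0.1117 / 0.2600 = 0.4296 ⇒ 0.43
d₂ = d₁ − σ√T = 0.4296 − 0.2600 = 0.1696 ⇒ 0.17
exp(−rT) = exp(−0.083·0.25) = 0.9795
N(−d₂) = N(-0.17) = 0.4325;  N(−d₁) = N(-0.43) = 0.3336
P = 340·0.9795·0.4325 − 360·0.3336 = 144.0355 − 120.0960 = 23.9395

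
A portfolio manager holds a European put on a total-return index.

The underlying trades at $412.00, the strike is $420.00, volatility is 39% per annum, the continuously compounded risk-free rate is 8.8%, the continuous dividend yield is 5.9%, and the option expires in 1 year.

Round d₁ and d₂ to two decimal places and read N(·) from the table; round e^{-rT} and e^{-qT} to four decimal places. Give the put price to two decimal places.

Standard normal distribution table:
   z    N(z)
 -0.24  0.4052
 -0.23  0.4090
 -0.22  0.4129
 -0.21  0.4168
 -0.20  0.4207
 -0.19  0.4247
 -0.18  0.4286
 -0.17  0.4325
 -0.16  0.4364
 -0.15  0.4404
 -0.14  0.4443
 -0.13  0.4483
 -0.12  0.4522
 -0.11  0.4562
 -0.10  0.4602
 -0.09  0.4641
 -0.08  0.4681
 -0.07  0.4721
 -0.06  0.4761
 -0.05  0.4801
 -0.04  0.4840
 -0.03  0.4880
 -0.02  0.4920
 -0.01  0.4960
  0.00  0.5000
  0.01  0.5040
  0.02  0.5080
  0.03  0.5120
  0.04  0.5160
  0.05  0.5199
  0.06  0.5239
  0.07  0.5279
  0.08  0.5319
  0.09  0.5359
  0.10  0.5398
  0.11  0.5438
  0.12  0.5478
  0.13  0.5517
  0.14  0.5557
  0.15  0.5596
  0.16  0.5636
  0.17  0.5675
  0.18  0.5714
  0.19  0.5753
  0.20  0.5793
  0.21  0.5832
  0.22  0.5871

$57.91

σ√T = 0.39·√1 = 0.3900
d₁ = [ln(412/420) + (0.088 − 0.059 + ½·0.39²)·1] / (σ√T) = (-0.0192 + 0.1051) / 0.3900 = 0.2200 ≈ 0.22
d₂ = 0.2200 − 0.3900 = -0.1700 ≈ -0.17
e^(−qT) = e^(−0.059·1) = 0.9427;  e^(−rT) = e^(−0.088·1) = 0.9158
N(−d₂) = N(0.17) = 0.5675;  N(−d₁) = N(-0.22) = 0.4129
P = 420·0.9158·0.5675 − 412·0.9427·0.4129 = 218.2809 − 160.3672 = 57.9137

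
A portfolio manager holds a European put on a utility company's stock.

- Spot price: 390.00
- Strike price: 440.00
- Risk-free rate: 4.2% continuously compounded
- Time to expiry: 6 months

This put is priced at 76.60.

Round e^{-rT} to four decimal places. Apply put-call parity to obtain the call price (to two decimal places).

35.75

e^(−rT) = e^(−0.042·0.5) = 0.9792
Put-call parity: C − P = S − K·e^(−rT) = 390 − 440·0.9792 = 390 − 430.8480 = -40.8480
C = P + (C − P) = 76.60 + (-40.8480) = 35.7520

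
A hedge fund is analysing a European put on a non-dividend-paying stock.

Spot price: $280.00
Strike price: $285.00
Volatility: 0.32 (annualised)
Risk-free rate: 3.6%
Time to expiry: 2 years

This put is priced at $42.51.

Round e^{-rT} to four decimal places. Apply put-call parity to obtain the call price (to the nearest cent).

$57.32

e^(−rT) = e^(−0.036·2) = 0.9305
Put-call parity: C − P = S − K·e^(−rT) = 280 − 285·0.9305 = 280 − 265.1925 = 14.8075
C = P + (C − P) = 42.51 + (14.8075) = 57.3175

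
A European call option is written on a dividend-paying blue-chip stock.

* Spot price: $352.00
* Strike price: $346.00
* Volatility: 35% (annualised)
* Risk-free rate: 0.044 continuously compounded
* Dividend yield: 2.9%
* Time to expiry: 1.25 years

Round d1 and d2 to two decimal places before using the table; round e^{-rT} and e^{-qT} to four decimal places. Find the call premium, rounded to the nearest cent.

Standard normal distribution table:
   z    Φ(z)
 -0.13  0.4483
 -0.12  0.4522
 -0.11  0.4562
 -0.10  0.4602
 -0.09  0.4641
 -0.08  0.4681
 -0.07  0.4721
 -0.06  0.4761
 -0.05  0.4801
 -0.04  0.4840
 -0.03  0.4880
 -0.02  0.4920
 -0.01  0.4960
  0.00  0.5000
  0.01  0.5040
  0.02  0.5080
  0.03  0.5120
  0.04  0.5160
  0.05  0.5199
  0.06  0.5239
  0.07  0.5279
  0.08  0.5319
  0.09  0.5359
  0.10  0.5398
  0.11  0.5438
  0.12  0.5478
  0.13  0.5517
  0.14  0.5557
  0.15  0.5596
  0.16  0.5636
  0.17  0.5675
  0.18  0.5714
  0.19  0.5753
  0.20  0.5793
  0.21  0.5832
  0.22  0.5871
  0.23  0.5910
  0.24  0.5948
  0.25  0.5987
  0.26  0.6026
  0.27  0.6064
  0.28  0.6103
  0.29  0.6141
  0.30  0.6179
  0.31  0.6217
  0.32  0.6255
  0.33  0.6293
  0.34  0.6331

σ√T = 0.35·√1.25 = 0.3913
d₁ = [ln(352/346) + (0.044 − 0.029 + ½·0.35²)·1.25] / (σ√T) = (0.0172 + 0.0953) / 0.3913 = 0.2875 → 0.29
d₂ = 0.2875 − 0.3913 = -0.1038 → -0.10
e^(−qT) = e^(−0.029·1.25) = 0.9644;  e^(−rT) = e^(−0.044·1.25) = 0.9465
C = 352·0.9644·N(0.29) − 346·0.9465·N(-0.10) = 352·0.9644·0.6141 − 346·0.9465·0.4602 = 208.4678 − 150.7104 = 57.7574

$57.76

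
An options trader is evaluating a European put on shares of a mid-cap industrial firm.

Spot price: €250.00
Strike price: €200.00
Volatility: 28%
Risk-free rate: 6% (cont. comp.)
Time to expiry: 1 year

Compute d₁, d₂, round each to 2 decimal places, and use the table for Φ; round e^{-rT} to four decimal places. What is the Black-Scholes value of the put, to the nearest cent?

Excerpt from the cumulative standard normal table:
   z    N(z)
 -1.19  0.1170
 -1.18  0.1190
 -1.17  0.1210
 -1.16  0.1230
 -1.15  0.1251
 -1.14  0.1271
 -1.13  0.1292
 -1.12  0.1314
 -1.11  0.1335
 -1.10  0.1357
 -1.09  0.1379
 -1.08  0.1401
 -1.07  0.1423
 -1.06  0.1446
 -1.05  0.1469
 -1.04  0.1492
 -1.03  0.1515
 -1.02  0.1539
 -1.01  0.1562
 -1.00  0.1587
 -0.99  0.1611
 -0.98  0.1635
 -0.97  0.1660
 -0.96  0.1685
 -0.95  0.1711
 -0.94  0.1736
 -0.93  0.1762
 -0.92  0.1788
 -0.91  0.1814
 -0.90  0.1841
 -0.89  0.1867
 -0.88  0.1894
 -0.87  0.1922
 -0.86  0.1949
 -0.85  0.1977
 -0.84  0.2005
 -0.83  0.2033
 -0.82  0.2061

€4.93

T = 1;  σ√T = 0.2800
ln(S/K) + (r + σ²/2)T = ln(250/200) + (0.06 + 0.28²/2)·1 = 0.2231 + 0.0992 = 0.3223
d₁ = 0.3223 / 0.2800 = 1.1512 which rounds to 1.15
d₂ = d₁ − σ√T = 1.1512 − 0.2800 = 0.8712 which rounds to 0.87
exp(−rT) = exp(−0.06·1) = 0.9418
N(−d₂) = N(-0.87) = 0.1922;  N(−d₁) = N(-1.15) = 0.1251
P = 200·0.9418·0.1922 − 250·0.1251 = 36.2028 − 31.2750 = 4.9278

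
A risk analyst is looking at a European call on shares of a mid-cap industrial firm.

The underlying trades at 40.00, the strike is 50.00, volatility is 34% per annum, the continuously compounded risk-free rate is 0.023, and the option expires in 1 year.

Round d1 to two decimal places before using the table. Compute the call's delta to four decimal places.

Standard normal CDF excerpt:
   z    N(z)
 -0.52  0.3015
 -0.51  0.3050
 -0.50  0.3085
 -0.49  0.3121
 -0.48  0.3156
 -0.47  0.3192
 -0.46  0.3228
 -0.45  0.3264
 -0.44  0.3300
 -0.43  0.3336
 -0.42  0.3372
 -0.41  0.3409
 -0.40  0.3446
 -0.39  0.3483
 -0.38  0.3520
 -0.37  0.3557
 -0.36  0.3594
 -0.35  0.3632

0.3372

σ√T = 0.34·√1 = 0.3400
d₁ = [ln(40/50) + (0.023 + ½·0.34²)·1] / (σ√T) = (-0.2231 + 0.0808) / 0.3400 = -0.4187 ⇒ -0.42
N(d₁) = N(-0.42) = 0.3372
Δ_call = N(d₁) = 0.3372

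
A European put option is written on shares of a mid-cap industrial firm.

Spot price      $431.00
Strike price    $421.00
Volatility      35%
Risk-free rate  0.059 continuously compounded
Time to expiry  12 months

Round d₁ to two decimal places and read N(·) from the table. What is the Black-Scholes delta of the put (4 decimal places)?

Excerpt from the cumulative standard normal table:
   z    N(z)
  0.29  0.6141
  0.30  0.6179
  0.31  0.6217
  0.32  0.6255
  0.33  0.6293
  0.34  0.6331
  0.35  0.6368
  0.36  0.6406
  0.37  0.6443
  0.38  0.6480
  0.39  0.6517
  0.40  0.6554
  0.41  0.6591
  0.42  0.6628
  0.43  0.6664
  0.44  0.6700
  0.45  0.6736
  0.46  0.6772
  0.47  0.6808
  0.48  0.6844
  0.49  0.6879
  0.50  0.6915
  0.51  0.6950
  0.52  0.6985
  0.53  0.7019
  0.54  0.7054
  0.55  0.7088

-0.3409

σ√T = 0.35 × 1.0000 = 0.3500
d₁ = [ln(431/421) + (0.059 + 0.35²/2)·1] / 0.3500 = [0.0235 + 0.1202] / 0.3500 = 0.4106 which rounds to 0.41
N(d₁) = N(0.41) = 0.6591
Δ_put = N(d₁) − 1 = 0.6591 − 1 = -0.3409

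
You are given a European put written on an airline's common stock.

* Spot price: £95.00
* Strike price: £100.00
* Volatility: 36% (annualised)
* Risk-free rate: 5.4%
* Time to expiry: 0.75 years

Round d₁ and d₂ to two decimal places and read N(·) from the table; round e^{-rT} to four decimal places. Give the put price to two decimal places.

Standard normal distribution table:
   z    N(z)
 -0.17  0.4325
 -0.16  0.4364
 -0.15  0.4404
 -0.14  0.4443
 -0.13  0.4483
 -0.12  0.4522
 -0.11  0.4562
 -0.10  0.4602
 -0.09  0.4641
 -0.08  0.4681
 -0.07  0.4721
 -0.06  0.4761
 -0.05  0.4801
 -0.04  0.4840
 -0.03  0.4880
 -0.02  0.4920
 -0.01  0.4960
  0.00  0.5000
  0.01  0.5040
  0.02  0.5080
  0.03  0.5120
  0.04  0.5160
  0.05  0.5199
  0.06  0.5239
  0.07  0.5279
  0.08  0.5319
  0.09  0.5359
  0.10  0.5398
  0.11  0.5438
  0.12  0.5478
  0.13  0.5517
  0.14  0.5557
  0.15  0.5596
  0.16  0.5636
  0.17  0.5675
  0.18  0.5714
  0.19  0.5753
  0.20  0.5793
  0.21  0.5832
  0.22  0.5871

£12.29

T = 0.75;  σ√T = 0.3118
ln(S/K) + (r + σ²/2)T = ln(95/100) + (0.054 + 0.36²/2)·0.75 = -0.0513 + 0.0891 = 0.0378
d₁ = 0.0378 / 0.3118 = 0.1213 ≈ 0.12
d₂ = d₁ − σ√T = 0.1213 − 0.3118 = -0.1905 ≈ -0.19
e^(−rT) = e^(−0.054·0.75) = 0.9603
P = 100·0.9603·N(0.19) − 95·N(-0.12) = 100·0.9603·0.5753 − 95·0.4522 = 55.2461 − 42.9590 = 12.2871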